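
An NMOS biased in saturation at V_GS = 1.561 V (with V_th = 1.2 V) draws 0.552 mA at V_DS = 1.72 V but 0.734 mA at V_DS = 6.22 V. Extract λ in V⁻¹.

With V_GS fixed, I_D ∝ (1 + λ V_DS) in saturation, so I_D2/I_D1 = (1 + λ V_DS2)/(1 + λ V_DS1).
0.734/0.552 = 1.33 = (1 + 6.22 λ)/(1 + 1.72 λ).
Solving: λ (I_D1 V_DS2 − I_D2 V_DS1) = I_D2 − I_D1, so λ = (0.734 − 0.552) / (0.552 × 6.22 − 0.734 × 1.72) = 0.182 / 2.17 = 0.0838 V⁻¹.

λ = 0.0838 V⁻¹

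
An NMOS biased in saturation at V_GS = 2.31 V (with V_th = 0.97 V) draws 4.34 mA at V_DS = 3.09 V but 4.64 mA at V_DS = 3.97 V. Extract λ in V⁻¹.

λ = 0.104 V⁻¹

With V_GS fixed, I_D ∝ (1 + λ V_DS) in saturation, so I_D2/I_D1 = (1 + λ V_DS2)/(1 + λ V_DS1).
4.64/4.34 = 1.069 = (1 + 3.97 λ)/(1 + 3.09 λ).
Solving: λ (I_D1 V_DS2 − I_D2 V_DS1) = I_D2 − I_D1, so λ = (4.64 − 4.34) / (4.34 × 3.97 − 4.64 × 3.09) = 0.3 / 2.89 = 0.104 V⁻¹.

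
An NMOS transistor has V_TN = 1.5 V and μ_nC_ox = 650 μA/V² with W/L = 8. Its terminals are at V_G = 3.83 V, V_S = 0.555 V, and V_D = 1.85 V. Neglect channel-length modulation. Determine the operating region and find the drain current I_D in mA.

Triode; I_D = 7.59 mA

V_GS = V_G − V_S = 3.83 − 0.555 = 3.27 V; V_DS = V_D − V_S = 1.85 − 0.555 = 1.29 V.
k_n = μ_nC_ox · (W/L) = 5.2 mA/V².
V_ov = V_GS − V_TN = 3.27 − 1.5 = 1.77 V.
Since V_DS = 1.29 V < V_ov = 1.77 V, the device is in the triode region.
I_D = k_n [V_ov · V_DS − ½ V_DS²] = 5.2 × [1.77 × 1.29 − 0.5 × 1.29²] = 7.59 mA.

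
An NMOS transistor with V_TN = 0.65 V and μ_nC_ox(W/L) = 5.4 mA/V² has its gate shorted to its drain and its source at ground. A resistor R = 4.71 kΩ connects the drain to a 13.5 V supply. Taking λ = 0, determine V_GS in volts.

With gate tied to drain, V_GS = V_DS ≥ V_GS − V_TN, so the device is in saturation.
KCL at the drain: ½ k_n (V_GS − V_TN)² = (V_DD − V_GS)/R.
Let x = V_GS − 0.65. Then 12.7 x² + x − 12.85 = 0, giving x = 0.967 V (positive root), so V_GS = 1.62 V.
I_D = (V_DD − V_GS)/R = (13.5 − 1.62) / 4.71 = 2.52 mA.

V_GS = 1.62 V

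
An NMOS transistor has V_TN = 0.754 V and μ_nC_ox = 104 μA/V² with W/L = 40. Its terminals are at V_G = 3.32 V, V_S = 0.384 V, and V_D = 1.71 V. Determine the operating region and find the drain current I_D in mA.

V_GS = V_G − V_S = 3.32 − 0.384 = 2.94 V; V_DS = V_D − V_S = 1.71 − 0.384 = 1.33 V.
k_n = μ_nC_ox · (W/L) = 4.16 mA/V².
V_ov = V_GS − V_TN = 2.94 − 0.754 = 2.18 V.
Since V_DS = 1.33 V < V_ov = 2.18 V, the device is in the triode region.
I_D = k_n [V_ov · V_DS − ½ V_DS²] = 4.16 × [2.18 × 1.33 − 0.5 × 1.33²] = 8.38 mA.

Triode; I_D = 8.38 mA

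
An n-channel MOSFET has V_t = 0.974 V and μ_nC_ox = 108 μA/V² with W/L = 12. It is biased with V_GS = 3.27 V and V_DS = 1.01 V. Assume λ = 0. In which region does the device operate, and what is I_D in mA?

k_n = μ_nC_ox · (W/L) = 1.296 mA/V².
V_ov = V_GS − V_t = 3.27 − 0.974 = 2.3 V.
Since V_DS = 1.01 V < V_ov = 2.3 V, the device is in the triode region.
I_D = k_n [V_ov · V_DS − ½ V_DS²] = 1.296 × [2.3 × 1.01 − 0.5 × 1.01²] = 2.34 mA.

Triode; I_D = 2.34 mA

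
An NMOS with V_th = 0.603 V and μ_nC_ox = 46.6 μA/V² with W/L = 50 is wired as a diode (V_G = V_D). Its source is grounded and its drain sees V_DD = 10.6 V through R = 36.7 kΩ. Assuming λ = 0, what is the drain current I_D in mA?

With gate tied to drain, V_GS = V_DS ≥ V_GS − V_th, so the device is in saturation.
k_n = μ_nC_ox · (W/L) = 2.33 mA/V².
KCL at the drain: ½ k_n (V_GS − V_th)² = (V_DD − V_GS)/R.
Let x = V_GS − 0.603. Then 42.8 x² + x − 9.997 = 0, giving x = 0.472 V (positive root), so V_GS = 1.07 V.
I_D = (V_DD − V_GS)/R = (10.6 − 1.07) / 36.7 = 0.26 mA.

I_D = 0.260 mA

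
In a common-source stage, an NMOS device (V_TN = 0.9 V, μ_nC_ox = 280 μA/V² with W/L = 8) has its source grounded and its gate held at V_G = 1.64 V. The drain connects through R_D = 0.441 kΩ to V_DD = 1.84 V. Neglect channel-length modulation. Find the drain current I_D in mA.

I_D = 0.613 mA

V_GS = V_G = 1.64 V, so V_ov = 1.64 − 0.9 = 0.74 V.
k_n = μ_nC_ox · (W/L) = 2.24 mA/V².
Assume saturation: I_D = ½ k_n V_ov² = 0.5 × 2.24 × 0.74² = 0.613 mA, giving V_DS = V_DD − I_D R_D = 1.84 − 0.613 × 0.441 = 1.57 V.
V_DS = 1.57 V ≥ V_ov = 0.74 V, confirming saturation.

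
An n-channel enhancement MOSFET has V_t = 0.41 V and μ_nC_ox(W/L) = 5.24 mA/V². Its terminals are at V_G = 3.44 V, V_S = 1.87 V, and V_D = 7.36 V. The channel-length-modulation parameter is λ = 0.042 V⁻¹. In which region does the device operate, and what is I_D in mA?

V_GS = V_G − V_S = 3.44 − 1.87 = 1.57 V; V_DS = V_D − V_S = 7.36 − 1.87 = 5.49 V.
V_ov = V_GS − V_t = 1.57 − 0.41 = 1.16 V.
Since V_DS = 5.49 V ≥ V_ov = 1.16 V, the device is in saturation.
I_D = ½ k_n V_ov² (1 + λ V_DS) = 0.5 × 5.24 × 1.16² × (1 + 0.042 × 5.49) = 4.34 mA.

Saturation; I_D = 4.34 mA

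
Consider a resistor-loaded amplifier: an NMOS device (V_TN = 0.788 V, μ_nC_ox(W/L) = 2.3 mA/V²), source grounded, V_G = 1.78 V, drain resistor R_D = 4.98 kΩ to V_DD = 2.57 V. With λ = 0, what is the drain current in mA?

I_D = 0.469 mA

V_GS = V_G = 1.78 V, so V_ov = 1.78 − 0.788 = 0.992 V.
Assume saturation: I_D = ½ k_n V_ov² = 0.5 × 2.3 × 0.992² = 1.13 mA, giving V_DS = V_DD − I_D R_D = 2.57 − 1.13 × 4.98 = -3.07 V.
But -3.07 V < V_ov = 0.992 V, so the device is actually in triode.
In triode I_D = k_n[V_ov V_DS − ½ V_DS²] and I_D = (V_DD − V_DS)/R_D. Equating: 5.73 V_DS² − 12.36 V_DS + 2.57 = 0, giving V_DS = 0.233 V (the root below V_ov).
I_D = (2.57 − 0.233) / 4.98 = 0.469 mA.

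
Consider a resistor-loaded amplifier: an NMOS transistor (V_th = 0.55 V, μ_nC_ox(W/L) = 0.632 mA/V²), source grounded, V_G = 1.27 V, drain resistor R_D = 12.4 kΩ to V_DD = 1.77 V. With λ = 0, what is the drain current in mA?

V_GS = V_G = 1.27 V, so V_ov = 1.27 − 0.55 = 0.72 V.
Assume saturation: I_D = ½ k_n V_ov² = 0.5 × 0.632 × 0.72² = 0.164 mA, giving V_DS = V_DD − I_D R_D = 1.77 − 0.164 × 12.4 = -0.261 V.
But -0.261 V < V_ov = 0.72 V, so the device is actually in triode.
In triode I_D = k_n[V_ov V_DS − ½ V_DS²] and I_D = (V_DD − V_DS)/R_D. Equating: 3.92 V_DS² − 6.642 V_DS + 1.77 = 0, giving V_DS = 0.331 V (the root below V_ov).
I_D = (1.77 − 0.331) / 12.4 = 0.116 mA.

I_D = 0.116 mA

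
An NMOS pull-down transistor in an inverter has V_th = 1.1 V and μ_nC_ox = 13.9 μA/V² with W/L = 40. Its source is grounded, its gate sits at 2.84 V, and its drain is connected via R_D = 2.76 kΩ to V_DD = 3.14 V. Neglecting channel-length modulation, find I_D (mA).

V_GS = V_G = 2.84 V, so V_ov = 2.84 − 1.1 = 1.74 V.
k_n = μ_nC_ox · (W/L) = 0.556 mA/V².
Assume saturation: I_D = ½ k_n V_ov² = 0.5 × 0.556 × 1.74² = 0.842 mA, giving V_DS = V_DD − I_D R_D = 3.14 − 0.842 × 2.76 = 0.817 V.
But 0.817 V < V_ov = 1.74 V, so the device is actually in triode.
In triode I_D = k_n[V_ov V_DS − ½ V_DS²] and I_D = (V_DD − V_DS)/R_D. Equating: 0.767 V_DS² − 3.67 V_DS + 3.14 = 0, giving V_DS = 1.12 V (the root below V_ov).
I_D = (3.14 − 1.12) / 2.76 = 0.733 mA.

I_D = 0.733 mA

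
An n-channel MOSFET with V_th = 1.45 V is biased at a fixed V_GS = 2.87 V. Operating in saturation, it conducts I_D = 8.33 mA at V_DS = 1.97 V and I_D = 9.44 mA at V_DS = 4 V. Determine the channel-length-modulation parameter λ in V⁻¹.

λ = 0.0754 V⁻¹

With V_GS fixed, I_D ∝ (1 + λ V_DS) in saturation, so I_D2/I_D1 = (1 + λ V_DS2)/(1 + λ V_DS1).
9.44/8.33 = 1.133 = (1 + 4 λ)/(1 + 1.97 λ).
Solving: λ (I_D1 V_DS2 − I_D2 V_DS1) = I_D2 − I_D1, so λ = (9.44 − 8.33) / (8.33 × 4 − 9.44 × 1.97) = 1.11 / 14.7 = 0.0754 V⁻¹.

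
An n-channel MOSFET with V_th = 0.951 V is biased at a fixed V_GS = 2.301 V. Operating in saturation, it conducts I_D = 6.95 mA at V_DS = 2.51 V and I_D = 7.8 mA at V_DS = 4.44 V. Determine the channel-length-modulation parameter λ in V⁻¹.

λ = 0.0754 V⁻¹

With V_GS fixed, I_D ∝ (1 + λ V_DS) in saturation, so I_D2/I_D1 = (1 + λ V_DS2)/(1 + λ V_DS1).
7.8/6.95 = 1.122 = (1 + 4.44 λ)/(1 + 2.51 λ).
Solving: λ (I_D1 V_DS2 − I_D2 V_DS1) = I_D2 − I_D1, so λ = (7.8 − 6.95) / (6.95 × 4.44 − 7.8 × 2.51) = 0.85 / 11.3 = 0.0754 V⁻¹.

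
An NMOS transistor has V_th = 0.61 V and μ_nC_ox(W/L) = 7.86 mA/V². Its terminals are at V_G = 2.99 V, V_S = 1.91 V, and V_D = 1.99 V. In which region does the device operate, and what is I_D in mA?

V_GS = V_G − V_S = 2.99 − 1.91 = 1.08 V; V_DS = V_D − V_S = 1.99 − 1.91 = 0.08 V.
V_ov = V_GS − V_th = 1.08 − 0.61 = 0.47 V.
Since V_DS = 0.08 V < V_ov = 0.47 V, the device is in the triode region.
I_D = k_n [V_ov · V_DS − ½ V_DS²] = 7.86 × [0.47 × 0.08 − 0.5 × 0.08²] = 0.27 mA.

Triode; I_D = 0.270 mA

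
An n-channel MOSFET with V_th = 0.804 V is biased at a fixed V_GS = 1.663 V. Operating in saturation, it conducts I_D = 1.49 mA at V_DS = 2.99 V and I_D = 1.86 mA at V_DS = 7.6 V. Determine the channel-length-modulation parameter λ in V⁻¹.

With V_GS fixed, I_D ∝ (1 + λ V_DS) in saturation, so I_D2/I_D1 = (1 + λ V_DS2)/(1 + λ V_DS1).
1.86/1.49 = 1.248 = (1 + 7.6 λ)/(1 + 2.99 λ).
Solving: λ (I_D1 V_DS2 − I_D2 V_DS1) = I_D2 − I_D1, so λ = (1.86 − 1.49) / (1.49 × 7.6 − 1.86 × 2.99) = 0.37 / 5.76 = 0.0642 V⁻¹.

λ = 0.0642 V⁻¹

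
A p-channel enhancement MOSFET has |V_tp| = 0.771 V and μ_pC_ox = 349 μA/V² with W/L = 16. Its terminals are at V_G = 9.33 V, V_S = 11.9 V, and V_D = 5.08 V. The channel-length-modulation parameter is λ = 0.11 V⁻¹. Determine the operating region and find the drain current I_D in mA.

V_SG = V_S − V_G = 11.9 − 9.33 = 2.57 V; V_SD = V_S − V_D = 11.9 − 5.08 = 6.82 V.
k_p = μ_pC_ox · (W/L) = 5.584 mA/V².
V_ov = V_SG − |V_tp| = 2.57 − 0.771 = 1.8 V.
Since V_SD = 6.82 V ≥ V_ov = 1.8 V, the device is in saturation.
I_D = ½ k_p V_ov² (1 + λ V_SD) = 0.5 × 5.584 × 1.8² × (1 + 0.11 × 6.82) = 15.8 mA.

Saturation; I_D = 15.8 mA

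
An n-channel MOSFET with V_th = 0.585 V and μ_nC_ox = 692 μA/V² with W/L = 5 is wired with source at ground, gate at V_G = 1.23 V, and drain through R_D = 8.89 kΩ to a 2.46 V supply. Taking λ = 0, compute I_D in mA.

V_GS = V_G = 1.23 V, so V_ov = 1.23 − 0.585 = 0.645 V.
k_n = μ_nC_ox · (W/L) = 3.46 mA/V².
Assume saturation: I_D = ½ k_n V_ov² = 0.5 × 3.46 × 0.645² = 0.72 mA, giving V_DS = V_DD − I_D R_D = 2.46 − 0.72 × 8.89 = -3.94 V.
But -3.94 V < V_ov = 0.645 V, so the device is actually in triode.
In triode I_D = k_n[V_ov V_DS − ½ V_DS²] and I_D = (V_DD − V_DS)/R_D. Equating: 15.4 V_DS² − 20.84 V_DS + 2.46 = 0, giving V_DS = 0.131 V (the root below V_ov).
I_D = (2.46 − 0.131) / 8.89 = 0.262 mA.

I_D = 0.262 mA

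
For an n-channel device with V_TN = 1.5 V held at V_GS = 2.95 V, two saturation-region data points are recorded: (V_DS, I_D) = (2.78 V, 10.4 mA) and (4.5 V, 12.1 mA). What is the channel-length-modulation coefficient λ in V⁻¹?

With V_GS fixed, I_D ∝ (1 + λ V_DS) in saturation, so I_D2/I_D1 = (1 + λ V_DS2)/(1 + λ V_DS1).
12.1/10.4 = 1.163 = (1 + 4.5 λ)/(1 + 2.78 λ).
Solving: λ (I_D1 V_DS2 − I_D2 V_DS1) = I_D2 − I_D1, so λ = (12.1 − 10.4) / (10.4 × 4.5 − 12.1 × 2.78) = 1.7 / 13.2 = 0.129 V⁻¹.

λ = 0.129 V⁻¹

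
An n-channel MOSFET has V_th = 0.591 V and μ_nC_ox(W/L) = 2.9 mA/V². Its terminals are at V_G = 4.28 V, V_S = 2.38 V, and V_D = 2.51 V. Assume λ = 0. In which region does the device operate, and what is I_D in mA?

V_GS = V_G − V_S = 4.28 − 2.38 = 1.9 V; V_DS = V_D − V_S = 2.51 − 2.38 = 0.13 V.
V_ov = V_GS − V_th = 1.9 − 0.591 = 1.31 V.
Since V_DS = 0.13 V < V_ov = 1.31 V, the device is in the triode region.
I_D = k_n [V_ov · V_DS − ½ V_DS²] = 2.9 × [1.31 × 0.13 − 0.5 × 0.13²] = 0.469 mA.

Triode; I_D = 0.469 mA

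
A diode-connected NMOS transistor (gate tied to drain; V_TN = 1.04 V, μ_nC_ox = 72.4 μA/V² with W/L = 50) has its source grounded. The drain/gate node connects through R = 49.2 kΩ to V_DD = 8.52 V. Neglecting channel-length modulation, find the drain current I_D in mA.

I_D = 0.146 mA

With gate tied to drain, V_GS = V_DS ≥ V_GS − V_TN, so the device is in saturation.
k_n = μ_nC_ox · (W/L) = 3.62 mA/V².
KCL at the drain: ½ k_n (V_GS − V_TN)² = (V_DD − V_GS)/R.
Let x = V_GS − 1.04. Then 89.1 x² + x − 7.48 = 0, giving x = 0.284 V (positive root), so V_GS = 1.32 V.
I_D = (V_DD − V_GS)/R = (8.52 − 1.32) / 49.2 = 0.146 mA.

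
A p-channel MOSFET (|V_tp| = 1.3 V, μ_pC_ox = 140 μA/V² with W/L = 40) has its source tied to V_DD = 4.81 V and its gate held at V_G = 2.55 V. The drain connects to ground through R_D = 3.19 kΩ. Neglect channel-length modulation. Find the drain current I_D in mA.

V_SG = V_DD − V_G = 4.81 − 2.55 = 2.26 V, so V_ov = 2.26 − 1.3 = 0.96 V.
k_p = μ_pC_ox · (W/L) = 5.6 mA/V².
Assume saturation: I_D = ½ k_p V_ov² = 0.5 × 5.6 × 0.96² = 2.58 mA, giving V_SD = V_DD − I_D R_D = 4.81 − 2.58 × 3.19 = -3.42 V.
But -3.42 V < V_ov = 0.96 V, so the device is actually in triode.
In triode I_D = k_p[V_ov V_SD − ½ V_SD²] and I_D = (V_DD − V_SD)/R_D. Equating: 8.93 V_SD² − 18.15 V_SD + 4.81 = 0, giving V_SD = 0.313 V (the root below V_ov).
I_D = (4.81 − 0.313) / 3.19 = 1.41 mA.

I_D = 1.41 mA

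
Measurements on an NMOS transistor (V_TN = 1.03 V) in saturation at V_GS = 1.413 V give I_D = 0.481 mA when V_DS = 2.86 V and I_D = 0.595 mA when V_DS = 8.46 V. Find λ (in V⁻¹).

λ = 0.0482 V⁻¹

With V_GS fixed, I_D ∝ (1 + λ V_DS) in saturation, so I_D2/I_D1 = (1 + λ V_DS2)/(1 + λ V_DS1).
0.595/0.481 = 1.237 = (1 + 8.46 λ)/(1 + 2.86 λ).
Solving: λ (I_D1 V_DS2 − I_D2 V_DS1) = I_D2 − I_D1, so λ = (0.595 − 0.481) / (0.481 × 8.46 − 0.595 × 2.86) = 0.114 / 2.37 = 0.0482 V⁻¹.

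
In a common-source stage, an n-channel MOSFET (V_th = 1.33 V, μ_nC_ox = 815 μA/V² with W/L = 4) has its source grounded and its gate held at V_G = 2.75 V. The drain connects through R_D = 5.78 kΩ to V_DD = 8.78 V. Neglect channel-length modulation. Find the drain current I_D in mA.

V_GS = V_G = 2.75 V, so V_ov = 2.75 − 1.33 = 1.42 V.
k_n = μ_nC_ox · (W/L) = 3.26 mA/V².
Assume saturation: I_D = ½ k_n V_ov² = 0.5 × 3.26 × 1.42² = 3.29 mA, giving V_DS = V_DD − I_D R_D = 8.78 − 3.29 × 5.78 = -10.2 V.
But -10.2 V < V_ov = 1.42 V, so the device is actually in triode.
In triode I_D = k_n[V_ov V_DS − ½ V_DS²] and I_D = (V_DD − V_DS)/R_D. Equating: 9.42 V_DS² − 27.76 V_DS + 8.78 = 0, giving V_DS = 0.36 V (the root below V_ov).
I_D = (8.78 − 0.36) / 5.78 = 1.46 mA.

I_D = 1.46 mA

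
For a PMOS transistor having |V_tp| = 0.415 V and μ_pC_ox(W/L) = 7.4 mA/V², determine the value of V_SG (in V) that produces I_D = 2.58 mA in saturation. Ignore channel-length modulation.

In saturation I_D = ½ k_p (V_SG − |V_tp|)², so V_SG − |V_tp| = √(2 I_D / k_p) = √(2 × 2.58 / 7.4) = 0.835 V.
V_SG = 0.415 + 0.835 = 1.25 V.

V_SG = 1.25 V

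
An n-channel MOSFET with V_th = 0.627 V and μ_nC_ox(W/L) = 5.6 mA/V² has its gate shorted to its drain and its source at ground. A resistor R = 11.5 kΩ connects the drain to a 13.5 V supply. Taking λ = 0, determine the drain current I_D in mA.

I_D = 1.07 mA

With gate tied to drain, V_GS = V_DS ≥ V_GS − V_th, so the device is in saturation.
KCL at the drain: ½ k_n (V_GS − V_th)² = (V_DD − V_GS)/R.
Let x = V_GS − 0.627. Then 32.2 x² + x − 12.87 = 0, giving x = 0.617 V (positive root), so V_GS = 1.24 V.
I_D = (V_DD − V_GS)/R = (13.5 − 1.24) / 11.5 = 1.07 mA.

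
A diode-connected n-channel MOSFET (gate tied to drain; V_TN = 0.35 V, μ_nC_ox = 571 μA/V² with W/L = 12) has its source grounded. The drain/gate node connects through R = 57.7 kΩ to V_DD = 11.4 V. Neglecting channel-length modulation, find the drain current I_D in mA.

I_D = 0.187 mA

With gate tied to drain, V_GS = V_DS ≥ V_GS − V_TN, so the device is in saturation.
k_n = μ_nC_ox · (W/L) = 6.852 mA/V².
KCL at the drain: ½ k_n (V_GS − V_TN)² = (V_DD − V_GS)/R.
Let x = V_GS − 0.35. Then 198 x² + x − 11.05 = 0, giving x = 0.234 V (positive root), so V_GS = 0.584 V.
I_D = (V_DD − V_GS)/R = (11.4 − 0.584) / 57.7 = 0.187 mA.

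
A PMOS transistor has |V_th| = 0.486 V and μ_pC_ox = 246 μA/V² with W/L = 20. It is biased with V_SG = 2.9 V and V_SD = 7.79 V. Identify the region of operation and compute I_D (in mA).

k_p = μ_pC_ox · (W/L) = 4.92 mA/V².
V_ov = V_SG − |V_th| = 2.9 − 0.486 = 2.41 V.
Since V_SD = 7.79 V ≥ V_ov = 2.41 V, the device is in saturation.
I_D = ½ k_p V_ov² = 0.5 × 4.92 × 2.41² = 14.3 mA.

Saturation; I_D = 14.3 mA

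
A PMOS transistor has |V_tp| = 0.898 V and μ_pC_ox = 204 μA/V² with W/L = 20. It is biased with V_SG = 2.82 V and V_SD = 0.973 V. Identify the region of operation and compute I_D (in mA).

k_p = μ_pC_ox · (W/L) = 4.08 mA/V².
V_ov = V_SG − |V_tp| = 2.82 − 0.898 = 1.92 V.
Since V_SD = 0.973 V < V_ov = 1.92 V, the device is in the triode region.
I_D = k_p [V_ov · V_SD − ½ V_SD²] = 4.08 × [1.92 × 0.973 − 0.5 × 0.973²] = 5.7 mA.

Triode; I_D = 5.70 mA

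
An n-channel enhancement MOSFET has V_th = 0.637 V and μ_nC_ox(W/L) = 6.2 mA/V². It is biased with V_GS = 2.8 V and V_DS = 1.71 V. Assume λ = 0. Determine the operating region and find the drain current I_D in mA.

V_ov = V_GS − V_th = 2.8 − 0.637 = 2.16 V.
Since V_DS = 1.71 V < V_ov = 2.16 V, the device is in the triode region.
I_D = k_n [V_ov · V_DS − ½ V_DS²] = 6.2 × [2.16 × 1.71 − 0.5 × 1.71²] = 13.9 mA.

Triode; I_D = 13.9 mA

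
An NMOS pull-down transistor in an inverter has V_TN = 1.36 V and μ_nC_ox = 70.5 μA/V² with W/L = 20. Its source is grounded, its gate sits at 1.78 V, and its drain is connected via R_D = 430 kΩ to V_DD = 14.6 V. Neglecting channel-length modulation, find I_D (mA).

V_GS = V_G = 1.78 V, so V_ov = 1.78 − 1.36 = 0.42 V.
k_n = μ_nC_ox · (W/L) = 1.41 mA/V².
Assume saturation: I_D = ½ k_n V_ov² = 0.5 × 1.41 × 0.42² = 0.124 mA, giving V_DS = V_DD − I_D R_D = 14.6 − 0.124 × 430 = -38.9 V.
But -38.9 V < V_ov = 0.42 V, so the device is actually in triode.
In triode I_D = k_n[V_ov V_DS − ½ V_DS²] and I_D = (V_DD − V_DS)/R_D. Equating: 303 V_DS² − 255.6 V_DS + 14.6 = 0, giving V_DS = 0.0616 V (the root below V_ov).
I_D = (14.6 − 0.0616) / 430 = 0.0338 mA.

I_D = 0.0338 mA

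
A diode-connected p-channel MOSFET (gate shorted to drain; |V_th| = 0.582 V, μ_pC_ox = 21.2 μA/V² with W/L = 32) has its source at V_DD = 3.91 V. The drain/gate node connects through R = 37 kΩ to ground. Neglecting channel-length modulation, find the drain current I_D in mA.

With gate tied to drain, V_SG = V_SD ≥ V_SG − |V_th|, so the device is in saturation.
k_p = μ_pC_ox · (W/L) = 0.6784 mA/V².
KCL at the drain: ½ k_p (V_SG − |V_th|)² = (V_DD − V_SG)/R.
Let x = V_SG − 0.582. Then 12.6 x² + x − 3.328 = 0, giving x = 0.477 V (positive root), so V_SG = 1.06 V.
I_D = (V_DD − V_SG)/R = (3.91 − 1.06) / 37 = 0.0771 mA.

I_D = 0.0771 mA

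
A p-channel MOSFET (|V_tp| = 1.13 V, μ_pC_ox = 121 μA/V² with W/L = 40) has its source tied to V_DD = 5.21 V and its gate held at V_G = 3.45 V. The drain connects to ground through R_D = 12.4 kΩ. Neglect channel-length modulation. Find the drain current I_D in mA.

V_SG = V_DD − V_G = 5.21 − 3.45 = 1.76 V, so V_ov = 1.76 − 1.13 = 0.63 V.
k_p = μ_pC_ox · (W/L) = 4.84 mA/V².
Assume saturation: I_D = ½ k_p V_ov² = 0.5 × 4.84 × 0.63² = 0.96 mA, giving V_SD = V_DD − I_D R_D = 5.21 − 0.96 × 12.4 = -6.7 V.
But -6.7 V < V_ov = 0.63 V, so the device is actually in triode.
In triode I_D = k_p[V_ov V_SD − ½ V_SD²] and I_D = (V_DD − V_SD)/R_D. Equating: 30 V_SD² − 38.81 V_SD + 5.21 = 0, giving V_SD = 0.152 V (the root below V_ov).
I_D = (5.21 − 0.152) / 12.4 = 0.408 mA.

I_D = 0.408 mA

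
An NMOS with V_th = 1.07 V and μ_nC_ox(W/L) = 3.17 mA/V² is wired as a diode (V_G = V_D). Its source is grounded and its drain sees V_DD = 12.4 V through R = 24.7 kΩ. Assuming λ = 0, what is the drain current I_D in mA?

I_D = 0.437 mA

With gate tied to drain, V_GS = V_DS ≥ V_GS − V_th, so the device is in saturation.
KCL at the drain: ½ k_n (V_GS − V_th)² = (V_DD − V_GS)/R.
Let x = V_GS − 1.07. Then 39.1 x² + x − 11.33 = 0, giving x = 0.525 V (positive root), so V_GS = 1.6 V.
I_D = (V_DD − V_GS)/R = (12.4 − 1.6) / 24.7 = 0.437 mA.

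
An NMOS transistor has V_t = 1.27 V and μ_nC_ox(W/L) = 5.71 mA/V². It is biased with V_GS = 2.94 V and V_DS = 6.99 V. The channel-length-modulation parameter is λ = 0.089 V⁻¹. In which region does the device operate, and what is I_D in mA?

V_ov = V_GS − V_t = 2.94 − 1.27 = 1.67 V.
Since V_DS = 6.99 V ≥ V_ov = 1.67 V, the device is in saturation.
I_D = ½ k_n V_ov² (1 + λ V_DS) = 0.5 × 5.71 × 1.67² × (1 + 0.089 × 6.99) = 12.9 mA.

Saturation; I_D = 12.9 mA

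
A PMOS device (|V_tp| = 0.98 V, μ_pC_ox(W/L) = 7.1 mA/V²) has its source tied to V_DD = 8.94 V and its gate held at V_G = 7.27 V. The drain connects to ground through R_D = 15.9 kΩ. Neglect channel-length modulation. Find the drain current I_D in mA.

I_D = 0.554 mA

V_SG = V_DD − V_G = 8.94 − 7.27 = 1.67 V, so V_ov = 1.67 − 0.98 = 0.69 V.
Assume saturation: I_D = ½ k_p V_ov² = 0.5 × 7.1 × 0.69² = 1.69 mA, giving V_SD = V_DD − I_D R_D = 8.94 − 1.69 × 15.9 = -17.9 V.
But -17.9 V < V_ov = 0.69 V, so the device is actually in triode.
In triode I_D = k_p[V_ov V_SD − ½ V_SD²] and I_D = (V_DD − V_SD)/R_D. Equating: 56.4 V_SD² − 78.89 V_SD + 8.94 = 0, giving V_SD = 0.124 V (the root below V_ov).
I_D = (8.94 − 0.124) / 15.9 = 0.554 mA.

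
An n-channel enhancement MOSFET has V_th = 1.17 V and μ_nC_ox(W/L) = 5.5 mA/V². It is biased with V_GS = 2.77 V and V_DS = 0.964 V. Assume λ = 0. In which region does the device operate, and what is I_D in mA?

V_ov = V_GS − V_th = 2.77 − 1.17 = 1.6 V.
Since V_DS = 0.964 V < V_ov = 1.6 V, the device is in the triode region.
I_D = k_n [V_ov · V_DS − ½ V_DS²] = 5.5 × [1.6 × 0.964 − 0.5 × 0.964²] = 5.93 mA.

Triode; I_D = 5.93 mA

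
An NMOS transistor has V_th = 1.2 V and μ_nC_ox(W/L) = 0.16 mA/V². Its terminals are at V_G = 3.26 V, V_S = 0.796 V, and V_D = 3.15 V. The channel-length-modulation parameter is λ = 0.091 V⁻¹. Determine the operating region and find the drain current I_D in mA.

Saturation; I_D = 0.155 mA

V_GS = V_G − V_S = 3.26 − 0.796 = 2.46 V; V_DS = V_D − V_S = 3.15 − 0.796 = 2.35 V.
V_ov = V_GS − V_th = 2.46 − 1.2 = 1.26 V.
Since V_DS = 2.35 V ≥ V_ov = 1.26 V, the device is in saturation.
I_D = ½ k_n V_ov² (1 + λ V_DS) = 0.5 × 0.16 × 1.26² × (1 + 0.091 × 2.35) = 0.155 mA.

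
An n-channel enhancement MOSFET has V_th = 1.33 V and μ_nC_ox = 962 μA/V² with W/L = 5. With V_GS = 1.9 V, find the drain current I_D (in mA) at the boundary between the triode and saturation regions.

At the boundary V_DS = V_ov = V_GS − V_th = 1.9 − 1.33 = 0.57 V.
k_n = μ_nC_ox · (W/L) = 4.81 mA/V².
I_D = ½ k_n V_ov² = 0.5 × 4.81 × 0.57² = 0.781 mA.

I_D = 0.781 mA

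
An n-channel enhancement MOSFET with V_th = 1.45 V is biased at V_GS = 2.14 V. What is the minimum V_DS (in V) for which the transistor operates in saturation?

V_DS,sat = 0.690 V

The boundary between triode and saturation is V_DS = V_GS − V_th = V_ov.
V_ov = 2.14 − 1.45 = 0.69 V.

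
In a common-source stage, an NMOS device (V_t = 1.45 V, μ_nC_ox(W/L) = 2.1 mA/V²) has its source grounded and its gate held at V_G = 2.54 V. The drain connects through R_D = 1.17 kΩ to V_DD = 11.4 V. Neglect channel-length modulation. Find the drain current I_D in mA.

V_GS = V_G = 2.54 V, so V_ov = 2.54 − 1.45 = 1.09 V.
Assume saturation: I_D = ½ k_n V_ov² = 0.5 × 2.1 × 1.09² = 1.25 mA, giving V_DS = V_DD − I_D R_D = 11.4 − 1.25 × 1.17 = 9.94 V.
V_DS = 9.94 V ≥ V_ov = 1.09 V, confirming saturation.

I_D = 1.25 mA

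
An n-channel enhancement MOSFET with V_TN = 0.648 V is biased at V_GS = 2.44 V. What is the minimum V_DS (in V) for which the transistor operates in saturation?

The boundary between triode and saturation is V_DS = V_GS − V_TN = V_ov.
V_ov = 2.44 − 0.648 = 1.79 V.

V_DS,sat = 1.79 V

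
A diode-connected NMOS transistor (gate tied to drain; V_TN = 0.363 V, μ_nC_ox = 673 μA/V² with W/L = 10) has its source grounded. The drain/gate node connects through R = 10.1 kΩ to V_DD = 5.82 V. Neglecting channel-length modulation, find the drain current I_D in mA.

With gate tied to drain, V_GS = V_DS ≥ V_GS − V_TN, so the device is in saturation.
k_n = μ_nC_ox · (W/L) = 6.73 mA/V².
KCL at the drain: ½ k_n (V_GS − V_TN)² = (V_DD − V_GS)/R.
Let x = V_GS − 0.363. Then 34 x² + x − 5.457 = 0, giving x = 0.386 V (positive root), so V_GS = 0.749 V.
I_D = (V_DD − V_GS)/R = (5.82 − 0.749) / 10.1 = 0.502 mA.

I_D = 0.502 mA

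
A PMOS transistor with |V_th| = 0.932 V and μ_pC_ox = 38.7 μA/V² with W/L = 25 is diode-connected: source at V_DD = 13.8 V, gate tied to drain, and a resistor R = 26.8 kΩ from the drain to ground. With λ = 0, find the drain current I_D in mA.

I_D = 0.444 mA

With gate tied to drain, V_SG = V_SD ≥ V_SG − |V_th|, so the device is in saturation.
k_p = μ_pC_ox · (W/L) = 0.9675 mA/V².
KCL at the drain: ½ k_p (V_SG − |V_th|)² = (V_DD − V_SG)/R.
Let x = V_SG − 0.932. Then 13 x² + x − 12.87 = 0, giving x = 0.958 V (positive root), so V_SG = 1.89 V.
I_D = (V_DD − V_SG)/R = (13.8 − 1.89) / 26.8 = 0.444 mA.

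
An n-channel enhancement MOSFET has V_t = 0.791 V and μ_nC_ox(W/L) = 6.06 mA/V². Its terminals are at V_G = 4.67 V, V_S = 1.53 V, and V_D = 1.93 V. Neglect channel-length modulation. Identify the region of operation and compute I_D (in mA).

Triode; I_D = 5.21 mA

V_GS = V_G − V_S = 4.67 − 1.53 = 3.14 V; V_DS = V_D − V_S = 1.93 − 1.53 = 0.4 V.
V_ov = V_GS − V_t = 3.14 − 0.791 = 2.35 V.
Since V_DS = 0.4 V < V_ov = 2.35 V, the device is in the triode region.
I_D = k_n [V_ov · V_DS − ½ V_DS²] = 6.06 × [2.35 × 0.4 − 0.5 × 0.4²] = 5.21 mA.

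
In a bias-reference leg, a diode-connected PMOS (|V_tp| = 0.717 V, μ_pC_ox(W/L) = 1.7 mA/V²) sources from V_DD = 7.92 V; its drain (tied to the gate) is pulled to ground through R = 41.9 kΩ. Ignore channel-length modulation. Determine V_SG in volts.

With gate tied to drain, V_SG = V_SD ≥ V_SG − |V_tp|, so the device is in saturation.
KCL at the drain: ½ k_p (V_SG − |V_tp|)² = (V_DD − V_SG)/R.
Let x = V_SG − 0.717. Then 35.6 x² + x − 7.203 = 0, giving x = 0.436 V (positive root), so V_SG = 1.15 V.
I_D = (V_DD − V_SG)/R = (7.92 − 1.15) / 41.9 = 0.162 mA.

V_SG = 1.15 V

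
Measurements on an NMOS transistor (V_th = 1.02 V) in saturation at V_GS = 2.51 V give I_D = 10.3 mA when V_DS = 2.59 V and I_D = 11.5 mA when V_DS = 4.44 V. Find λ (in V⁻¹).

With V_GS fixed, I_D ∝ (1 + λ V_DS) in saturation, so I_D2/I_D1 = (1 + λ V_DS2)/(1 + λ V_DS1).
11.5/10.3 = 1.117 = (1 + 4.44 λ)/(1 + 2.59 λ).
Solving: λ (I_D1 V_DS2 − I_D2 V_DS1) = I_D2 − I_D1, so λ = (11.5 − 10.3) / (10.3 × 4.44 − 11.5 × 2.59) = 1.2 / 15.9 = 0.0752 V⁻¹.

λ = 0.0752 V⁻¹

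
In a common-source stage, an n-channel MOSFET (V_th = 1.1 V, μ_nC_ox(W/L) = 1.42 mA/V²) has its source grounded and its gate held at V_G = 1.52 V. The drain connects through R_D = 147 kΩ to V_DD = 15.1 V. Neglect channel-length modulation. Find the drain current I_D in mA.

V_GS = V_G = 1.52 V, so V_ov = 1.52 − 1.1 = 0.42 V.
Assume saturation: I_D = ½ k_n V_ov² = 0.5 × 1.42 × 0.42² = 0.125 mA, giving V_DS = V_DD − I_D R_D = 15.1 − 0.125 × 147 = -3.31 V.
But -3.31 V < V_ov = 0.42 V, so the device is actually in triode.
In triode I_D = k_n[V_ov V_DS − ½ V_DS²] and I_D = (V_DD − V_DS)/R_D. Equating: 104 V_DS² − 88.67 V_DS + 15.1 = 0, giving V_DS = 0.236 V (the root below V_ov).
I_D = (15.1 − 0.236) / 147 = 0.101 mA.

I_D = 0.101 mA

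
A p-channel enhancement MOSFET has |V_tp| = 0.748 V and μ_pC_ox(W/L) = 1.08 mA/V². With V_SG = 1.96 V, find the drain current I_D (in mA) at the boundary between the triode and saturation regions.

At the boundary V_SD = V_ov = V_SG − |V_tp| = 1.96 − 0.748 = 1.21 V.
I_D = ½ k_p V_ov² = 0.5 × 1.08 × 1.21² = 0.793 mA.

I_D = 0.793 mA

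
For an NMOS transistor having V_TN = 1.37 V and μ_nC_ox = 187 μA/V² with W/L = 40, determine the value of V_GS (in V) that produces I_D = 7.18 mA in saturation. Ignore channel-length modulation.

k_n = μ_nC_ox · (W/L) = 7.48 mA/V².
In saturation I_D = ½ k_n (V_GS − V_TN)², so V_GS − V_TN = √(2 I_D / k_n) = √(2 × 7.18 / 7.48) = 1.39 V.
V_GS = 1.37 + 1.39 = 2.76 V.

V_GS = 2.76 V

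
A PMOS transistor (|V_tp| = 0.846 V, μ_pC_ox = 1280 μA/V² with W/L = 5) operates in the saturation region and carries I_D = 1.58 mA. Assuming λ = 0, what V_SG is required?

k_p = μ_pC_ox · (W/L) = 6.4 mA/V².
In saturation I_D = ½ k_p (V_SG − |V_tp|)², so V_SG − |V_tp| = √(2 I_D / k_p) = √(2 × 1.58 / 6.4) = 0.703 V.
V_SG = 0.846 + 0.703 = 1.55 V.

V_SG = 1.55 V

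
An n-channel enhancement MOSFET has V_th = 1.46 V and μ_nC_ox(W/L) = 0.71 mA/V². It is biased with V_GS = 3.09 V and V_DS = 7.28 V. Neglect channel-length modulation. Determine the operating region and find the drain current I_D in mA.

V_ov = V_GS − V_th = 3.09 − 1.46 = 1.63 V.
Since V_DS = 7.28 V ≥ V_ov = 1.63 V, the device is in saturation.
I_D = ½ k_n V_ov² = 0.5 × 0.71 × 1.63² = 0.943 mA.

Saturation; I_D = 0.943 mA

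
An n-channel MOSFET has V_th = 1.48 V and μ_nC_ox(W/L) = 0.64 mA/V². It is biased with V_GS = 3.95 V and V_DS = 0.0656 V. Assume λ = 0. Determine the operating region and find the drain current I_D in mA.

Triode; I_D = 0.102 mA

V_ov = V_GS − V_th = 3.95 − 1.48 = 2.47 V.
Since V_DS = 0.0656 V < V_ov = 2.47 V, the device is in the triode region.
I_D = k_n [V_ov · V_DS − ½ V_DS²] = 0.64 × [2.47 × 0.0656 − 0.5 × 0.0656²] = 0.102 mA.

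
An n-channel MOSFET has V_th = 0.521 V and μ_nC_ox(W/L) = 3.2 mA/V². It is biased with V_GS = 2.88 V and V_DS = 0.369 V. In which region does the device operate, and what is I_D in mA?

V_ov = V_GS − V_th = 2.88 − 0.521 = 2.36 V.
Since V_DS = 0.369 V < V_ov = 2.36 V, the device is in the triode region.
I_D = k_n [V_ov · V_DS − ½ V_DS²] = 3.2 × [2.36 × 0.369 − 0.5 × 0.369²] = 2.57 mA.

Triode; I_D = 2.57 mA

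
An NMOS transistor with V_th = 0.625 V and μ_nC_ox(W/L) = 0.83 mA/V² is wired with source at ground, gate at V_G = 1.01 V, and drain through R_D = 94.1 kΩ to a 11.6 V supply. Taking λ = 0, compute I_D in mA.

I_D = 0.0615 mA

V_GS = V_G = 1.01 V, so V_ov = 1.01 − 0.625 = 0.385 V.
Assume saturation: I_D = ½ k_n V_ov² = 0.5 × 0.83 × 0.385² = 0.0615 mA, giving V_DS = V_DD − I_D R_D = 11.6 − 0.0615 × 94.1 = 5.81 V.
V_DS = 5.81 V ≥ V_ov = 0.385 V, confirming saturation.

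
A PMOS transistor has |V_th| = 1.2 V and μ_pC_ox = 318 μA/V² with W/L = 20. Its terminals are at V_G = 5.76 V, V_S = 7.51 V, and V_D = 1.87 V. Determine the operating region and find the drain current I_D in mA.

Saturation; I_D = 0.962 mA

V_SG = V_S − V_G = 7.51 − 5.76 = 1.75 V; V_SD = V_S − V_D = 7.51 − 1.87 = 5.64 V.
k_p = μ_pC_ox · (W/L) = 6.36 mA/V².
V_ov = V_SG − |V_th| = 1.75 − 1.2 = 0.55 V.
Since V_SD = 5.64 V ≥ V_ov = 0.55 V, the device is in saturation.
I_D = ½ k_p V_ov² = 0.5 × 6.36 × 0.55² = 0.962 mA.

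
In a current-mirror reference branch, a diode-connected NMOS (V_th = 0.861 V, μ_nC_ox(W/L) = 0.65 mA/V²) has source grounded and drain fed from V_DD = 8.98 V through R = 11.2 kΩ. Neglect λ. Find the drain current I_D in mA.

I_D = 0.603 mA

With gate tied to drain, V_GS = V_DS ≥ V_GS − V_th, so the device is in saturation.
KCL at the drain: ½ k_n (V_GS − V_th)² = (V_DD − V_GS)/R.
Let x = V_GS − 0.861. Then 3.64 x² + x − 8.119 = 0, giving x = 1.36 V (positive root), so V_GS = 2.22 V.
I_D = (V_DD − V_GS)/R = (8.98 − 2.22) / 11.2 = 0.603 mA.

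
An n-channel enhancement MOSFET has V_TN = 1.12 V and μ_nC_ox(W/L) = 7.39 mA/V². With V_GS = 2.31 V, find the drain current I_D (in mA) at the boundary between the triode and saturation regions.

At the boundary V_DS = V_ov = V_GS − V_TN = 2.31 − 1.12 = 1.19 V.
I_D = ½ k_n V_ov² = 0.5 × 7.39 × 1.19² = 5.23 mA.

I_D = 5.23 mA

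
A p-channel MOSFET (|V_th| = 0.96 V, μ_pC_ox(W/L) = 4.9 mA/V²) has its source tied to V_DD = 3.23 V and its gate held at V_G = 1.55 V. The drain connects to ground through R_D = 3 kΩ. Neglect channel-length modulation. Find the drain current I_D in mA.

V_SG = V_DD − V_G = 3.23 − 1.55 = 1.68 V, so V_ov = 1.68 − 0.96 = 0.72 V.
Assume saturation: I_D = ½ k_p V_ov² = 0.5 × 4.9 × 0.72² = 1.27 mA, giving V_SD = V_DD − I_D R_D = 3.23 − 1.27 × 3 = -0.58 V.
But -0.58 V < V_ov = 0.72 V, so the device is actually in triode.
In triode I_D = k_p[V_ov V_SD − ½ V_SD²] and I_D = (V_DD − V_SD)/R_D. Equating: 7.35 V_SD² − 11.58 V_SD + 3.23 = 0, giving V_SD = 0.362 V (the root below V_ov).
I_D = (3.23 − 0.362) / 3 = 0.956 mA.

I_D = 0.956 mA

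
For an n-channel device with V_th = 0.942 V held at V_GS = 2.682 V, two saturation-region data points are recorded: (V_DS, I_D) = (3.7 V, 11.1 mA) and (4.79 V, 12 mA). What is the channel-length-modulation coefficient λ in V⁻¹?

λ = 0.103 V⁻¹

With V_GS fixed, I_D ∝ (1 + λ V_DS) in saturation, so I_D2/I_D1 = (1 + λ V_DS2)/(1 + λ V_DS1).
12/11.1 = 1.081 = (1 + 4.79 λ)/(1 + 3.7 λ).
Solving: λ (I_D1 V_DS2 − I_D2 V_DS1) = I_D2 − I_D1, so λ = (12 − 11.1) / (11.1 × 4.79 − 12 × 3.7) = 0.9 / 8.77 = 0.103 V⁻¹.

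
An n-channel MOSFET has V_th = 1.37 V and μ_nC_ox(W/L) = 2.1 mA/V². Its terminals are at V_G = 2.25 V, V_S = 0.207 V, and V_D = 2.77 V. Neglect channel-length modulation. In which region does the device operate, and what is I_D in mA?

V_GS = V_G − V_S = 2.25 − 0.207 = 2.04 V; V_DS = V_D − V_S = 2.77 − 0.207 = 2.56 V.
V_ov = V_GS − V_th = 2.04 − 1.37 = 0.673 V.
Since V_DS = 2.56 V ≥ V_ov = 0.673 V, the device is in saturation.
I_D = ½ k_n V_ov² = 0.5 × 2.1 × 0.673² = 0.476 mA.

Saturation; I_D = 0.476 mA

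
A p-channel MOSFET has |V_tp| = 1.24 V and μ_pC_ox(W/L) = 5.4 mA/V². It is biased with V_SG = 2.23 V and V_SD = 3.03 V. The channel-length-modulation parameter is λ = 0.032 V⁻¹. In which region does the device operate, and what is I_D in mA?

V_ov = V_SG − |V_tp| = 2.23 − 1.24 = 0.99 V.
Since V_SD = 3.03 V ≥ V_ov = 0.99 V, the device is in saturation.
I_D = ½ k_p V_ov² (1 + λ V_SD) = 0.5 × 5.4 × 0.99² × (1 + 0.032 × 3.03) = 2.9 mA.

Saturation; I_D = 2.90 mA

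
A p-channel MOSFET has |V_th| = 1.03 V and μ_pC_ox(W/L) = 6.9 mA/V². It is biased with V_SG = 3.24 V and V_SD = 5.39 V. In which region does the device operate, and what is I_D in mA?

Saturation; I_D = 16.9 mA

V_ov = V_SG − |V_th| = 3.24 − 1.03 = 2.21 V.
Since V_SD = 5.39 V ≥ V_ov = 2.21 V, the device is in saturation.
I_D = ½ k_p V_ov² = 0.5 × 6.9 × 2.21² = 16.9 mA.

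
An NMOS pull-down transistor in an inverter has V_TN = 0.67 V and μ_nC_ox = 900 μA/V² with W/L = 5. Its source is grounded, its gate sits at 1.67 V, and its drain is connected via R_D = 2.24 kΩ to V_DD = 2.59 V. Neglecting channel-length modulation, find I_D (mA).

V_GS = V_G = 1.67 V, so V_ov = 1.67 − 0.67 = 1 V.
k_n = μ_nC_ox · (W/L) = 4.5 mA/V².
Assume saturation: I_D = ½ k_n V_ov² = 0.5 × 4.5 × 1² = 2.25 mA, giving V_DS = V_DD − I_D R_D = 2.59 − 2.25 × 2.24 = -2.45 V.
But -2.45 V < V_ov = 1 V, so the device is actually in triode.
In triode I_D = k_n[V_ov V_DS − ½ V_DS²] and I_D = (V_DD − V_DS)/R_D. Equating: 5.04 V_DS² − 11.08 V_DS + 2.59 = 0, giving V_DS = 0.266 V (the root below V_ov).
I_D = (2.59 − 0.266) / 2.24 = 1.04 mA.

I_D = 1.04 mA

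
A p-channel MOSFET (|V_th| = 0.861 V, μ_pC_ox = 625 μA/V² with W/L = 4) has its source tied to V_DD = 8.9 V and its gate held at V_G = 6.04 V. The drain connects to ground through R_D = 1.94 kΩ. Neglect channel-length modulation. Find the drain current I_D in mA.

V_SG = V_DD − V_G = 8.9 − 6.04 = 2.86 V, so V_ov = 2.86 − 0.861 = 2 V.
k_p = μ_pC_ox · (W/L) = 2.5 mA/V².
Assume saturation: I_D = ½ k_p V_ov² = 0.5 × 2.5 × 2² = 5 mA, giving V_SD = V_DD − I_D R_D = 8.9 − 5 × 1.94 = -0.79 V.
But -0.79 V < V_ov = 2 V, so the device is actually in triode.
In triode I_D = k_p[V_ov V_SD − ½ V_SD²] and I_D = (V_DD − V_SD)/R_D. Equating: 2.42 V_SD² − 10.7 V_SD + 8.9 = 0, giving V_SD = 1.11 V (the root below V_ov).
I_D = (8.9 − 1.11) / 1.94 = 4.01 mA.

I_D = 4.01 mA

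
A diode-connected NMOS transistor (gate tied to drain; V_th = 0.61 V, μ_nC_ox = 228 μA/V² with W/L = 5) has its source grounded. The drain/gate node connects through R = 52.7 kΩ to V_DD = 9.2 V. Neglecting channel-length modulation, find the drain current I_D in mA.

With gate tied to drain, V_GS = V_DS ≥ V_GS − V_th, so the device is in saturation.
k_n = μ_nC_ox · (W/L) = 1.14 mA/V².
KCL at the drain: ½ k_n (V_GS − V_th)² = (V_DD − V_GS)/R.
Let x = V_GS − 0.61. Then 30 x² + x − 8.59 = 0, giving x = 0.518 V (positive root), so V_GS = 1.13 V.
I_D = (V_DD − V_GS)/R = (9.2 − 1.13) / 52.7 = 0.153 mA.

I_D = 0.153 mA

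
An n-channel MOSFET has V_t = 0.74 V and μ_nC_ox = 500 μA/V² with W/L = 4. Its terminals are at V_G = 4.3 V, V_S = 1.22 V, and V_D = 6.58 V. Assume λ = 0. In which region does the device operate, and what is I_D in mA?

V_GS = V_G − V_S = 4.3 − 1.22 = 3.08 V; V_DS = V_D − V_S = 6.58 − 1.22 = 5.36 V.
k_n = μ_nC_ox · (W/L) = 2 mA/V².
V_ov = V_GS − V_t = 3.08 − 0.74 = 2.34 V.
Since V_DS = 5.36 V ≥ V_ov = 2.34 V, the device is in saturation.
I_D = ½ k_n V_ov² = 0.5 × 2 × 2.34² = 5.48 mA.

Saturation; I_D = 5.48 mA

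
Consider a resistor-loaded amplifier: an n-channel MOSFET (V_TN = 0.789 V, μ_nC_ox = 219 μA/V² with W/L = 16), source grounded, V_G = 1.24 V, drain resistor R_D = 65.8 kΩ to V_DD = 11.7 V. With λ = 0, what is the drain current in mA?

V_GS = V_G = 1.24 V, so V_ov = 1.24 − 0.789 = 0.451 V.
k_n = μ_nC_ox · (W/L) = 3.504 mA/V².
Assume saturation: I_D = ½ k_n V_ov² = 0.5 × 3.504 × 0.451² = 0.356 mA, giving V_DS = V_DD − I_D R_D = 11.7 − 0.356 × 65.8 = -11.7 V.
But -11.7 V < V_ov = 0.451 V, so the device is actually in triode.
In triode I_D = k_n[V_ov V_DS − ½ V_DS²] and I_D = (V_DD − V_DS)/R_D. Equating: 115 V_DS² − 105 V_DS + 11.7 = 0, giving V_DS = 0.13 V (the root below V_ov).
I_D = (11.7 − 0.13) / 65.8 = 0.176 mA.

I_D = 0.176 mA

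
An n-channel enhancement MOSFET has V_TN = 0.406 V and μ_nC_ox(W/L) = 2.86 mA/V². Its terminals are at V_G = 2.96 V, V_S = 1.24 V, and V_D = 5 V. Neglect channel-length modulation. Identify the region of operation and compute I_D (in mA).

V_GS = V_G − V_S = 2.96 − 1.24 = 1.72 V; V_DS = V_D − V_S = 5 − 1.24 = 3.76 V.
V_ov = V_GS − V_TN = 1.72 − 0.406 = 1.31 V.
Since V_DS = 3.76 V ≥ V_ov = 1.31 V, the device is in saturation.
I_D = ½ k_n V_ov² = 0.5 × 2.86 × 1.31² = 2.47 mA.

Saturation; I_D = 2.47 mA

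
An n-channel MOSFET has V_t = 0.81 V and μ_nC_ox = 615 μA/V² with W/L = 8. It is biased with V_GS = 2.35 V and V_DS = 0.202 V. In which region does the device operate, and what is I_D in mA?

Triode; I_D = 1.43 mA

k_n = μ_nC_ox · (W/L) = 4.92 mA/V².
V_ov = V_GS − V_t = 2.35 − 0.81 = 1.54 V.
Since V_DS = 0.202 V < V_ov = 1.54 V, the device is in the triode region.
I_D = k_n [V_ov · V_DS − ½ V_DS²] = 4.92 × [1.54 × 0.202 − 0.5 × 0.202²] = 1.43 mA.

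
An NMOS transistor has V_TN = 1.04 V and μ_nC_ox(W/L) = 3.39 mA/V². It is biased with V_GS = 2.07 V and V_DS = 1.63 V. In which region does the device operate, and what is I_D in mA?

Saturation; I_D = 1.80 mA

V_ov = V_GS − V_TN = 2.07 − 1.04 = 1.03 V.
Since V_DS = 1.63 V ≥ V_ov = 1.03 V, the device is in saturation.
I_D = ½ k_n V_ov² = 0.5 × 3.39 × 1.03² = 1.8 mA.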